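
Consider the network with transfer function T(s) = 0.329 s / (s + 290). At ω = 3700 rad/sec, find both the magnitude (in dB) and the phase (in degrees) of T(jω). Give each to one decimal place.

|T| = -9.7 dB, ∠T = 4.5°

|j3700| = 3700
|j3700 + 290| = √(3700² + 290²) = 3711
|T(j3700)| = 0.329 × 3700 / 3711 = 0.32799
20 log₁₀(0.32799) = -9.68 dB
∠(j3700) = 90.00°
∠(j3700 + 290) = arctan(3700/290) = 85.52°
∠T(j3700) = 90.00° − 85.52° = 4.48°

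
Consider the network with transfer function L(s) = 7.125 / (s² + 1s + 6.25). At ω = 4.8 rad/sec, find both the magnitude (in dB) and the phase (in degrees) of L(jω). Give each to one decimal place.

|(j4.8)² + 1(j4.8) + 6.25| = |-16.79 + j4.8| = 17.46
|L(j4.8)| = 7.125 / 17.46 = 0.40801
20 log₁₀(0.40801) = -7.79 dB
∠[(j4.8)² + 1(j4.8) + 6.25] = ∠[-16.79 + j4.8] = 164.05°
∠L(j4.8) = −164.05° = -164.05°

|L| = -7.8 dB, ∠L = -164.0°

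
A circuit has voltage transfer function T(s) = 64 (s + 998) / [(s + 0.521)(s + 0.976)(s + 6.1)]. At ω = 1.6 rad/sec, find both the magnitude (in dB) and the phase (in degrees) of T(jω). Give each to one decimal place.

|T| = 70.1 dB, ∠T = -145.2°

|j1.6 + 998| = √(1.6² + 998²) = 998
|j1.6 + 0.521| = √(1.6² + 0.521²) = 1.683
|j1.6 + 0.976| = √(1.6² + 0.976²) = 1.874
|j1.6 + 6.1| = √(1.6² + 6.1²) = 6.306
|T(j1.6)| = 64 × 998 / (1.683 × 1.874 × 6.306) = 3211.6
20 log₁₀(3211.6) = 70.13 dB
∠(j1.6 + 998) = arctan(1.6/998) = 0.09°
∠(j1.6 + 0.521) = arctan(1.6/0.521) = 71.96°
∠(j1.6 + 0.976) = arctan(1.6/0.976) = 58.62°
∠(j1.6 + 6.1) = arctan(1.6/6.1) = 14.70°
∠T(j1.6) = 0.09° − (71.96° + 58.62° + 14.70°) = -145.19°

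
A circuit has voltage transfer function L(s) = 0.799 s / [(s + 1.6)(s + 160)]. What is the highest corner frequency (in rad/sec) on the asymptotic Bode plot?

160 rad/sec

Break frequencies occur at each pole and zero magnitude: 1.6 rad/sec, 160 rad/sec.
The highest is 160 rad/sec.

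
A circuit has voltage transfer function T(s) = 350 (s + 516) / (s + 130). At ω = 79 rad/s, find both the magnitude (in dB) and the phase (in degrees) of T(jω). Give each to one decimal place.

|T| = 61.6 dB, ∠T = -22.6°

|j79 + 516| = √(79² + 516²) = 522
|j79 + 130| = √(79² + 130²) = 152.1
|T(j79)| = 350 × 522 / 152.1 = 1201
20 log₁₀(1201) = 61.59 dB
∠(j79 + 516) = arctan(79/516) = 8.70°
∠(j79 + 130) = arctan(79/130) = 31.29°
∠T(j79) = 8.70° − 31.29° = -22.58°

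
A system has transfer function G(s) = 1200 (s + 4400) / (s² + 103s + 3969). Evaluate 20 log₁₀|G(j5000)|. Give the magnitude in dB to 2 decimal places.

|j5000 + 4400| = √(5000² + 4400²) = 6660
|(j5000)² + 103(j5000) + 3969| = |-2.4996e+07 + j5.15e+05| = 2.5e+07
|G(j5000)| = 1200 × 6660 / 2.5e+07 = 0.31968
20 log₁₀(0.31968) = -9.906 dB

-9.91 dB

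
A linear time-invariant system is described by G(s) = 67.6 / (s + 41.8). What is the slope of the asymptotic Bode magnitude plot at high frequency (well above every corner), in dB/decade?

-20 dB/decade

With 0 zeros and 1 pole, the high-frequency asymptotic slope is 20 × (0 − 1) = -20 dB/decade.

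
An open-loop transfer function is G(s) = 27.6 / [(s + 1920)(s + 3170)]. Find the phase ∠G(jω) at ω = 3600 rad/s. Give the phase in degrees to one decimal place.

∠(j3600 + 1920) = arctan(3600/1920) = 61.93°
∠(j3600 + 3170) = arctan(3600/3170) = 48.63°
∠G(j3600) = − (61.93° + 48.63°) = -110.56°

-110.6°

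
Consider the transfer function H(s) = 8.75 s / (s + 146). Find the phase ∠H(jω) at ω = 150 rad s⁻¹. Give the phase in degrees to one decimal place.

44.2°

∠(j150) = 90.00°
∠(j150 + 146) = arctan(150/146) = 45.77°
∠H(j150) = 90.00° − 45.77° = 44.23°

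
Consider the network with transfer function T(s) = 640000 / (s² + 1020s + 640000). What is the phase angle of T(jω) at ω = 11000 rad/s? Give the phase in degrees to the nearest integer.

∠[(j11000)² + 1020(j11000) + 640000] = ∠[-1.2036e+08 + j1.122e+07] = 174.67°
∠T(j11000) = −174.67° = -174.67°

-175 deg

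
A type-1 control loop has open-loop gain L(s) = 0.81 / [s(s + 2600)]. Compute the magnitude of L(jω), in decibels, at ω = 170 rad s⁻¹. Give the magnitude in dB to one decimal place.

-114.8 dB

|j170 + 2600| = √(170² + 2600²) = 2606
|j170| = 170
|L(j170)| = 0.81 / (2606 × 170) = 1.8287e-06
20 log₁₀(1.8287e-06) = -114.76 dB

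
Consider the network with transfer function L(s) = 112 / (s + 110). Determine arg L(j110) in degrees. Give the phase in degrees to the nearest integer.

-45 deg

∠(j110 + 110) = arctan(110/110) = 45.00°
∠L(j110) = −45.00° = -45.00°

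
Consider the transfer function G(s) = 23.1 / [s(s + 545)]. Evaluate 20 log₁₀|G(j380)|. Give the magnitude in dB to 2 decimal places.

|j380 + 545| = √(380² + 545²) = 664.4
|j380| = 380
|G(j380)| = 23.1 / (664.4 × 380) = 9.1496e-05
20 log₁₀(9.1496e-05) = -80.772 dB

-80.77 dB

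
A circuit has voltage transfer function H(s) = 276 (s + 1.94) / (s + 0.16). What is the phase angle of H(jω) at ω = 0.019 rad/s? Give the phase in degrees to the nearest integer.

∠(j0.019 + 1.94) = arctan(0.019/1.94) = 0.56°
∠(j0.019 + 0.16) = arctan(0.019/0.16) = 6.77°
∠H(j0.019) = 0.56° − 6.77° = -6.21°

-6°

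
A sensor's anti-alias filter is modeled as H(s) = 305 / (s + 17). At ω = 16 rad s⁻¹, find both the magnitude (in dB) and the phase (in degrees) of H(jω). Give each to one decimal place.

|j16 + 17| = √(16² + 17²) = 23.35
|H(j16)| = 305 / 23.35 = 13.065
20 log₁₀(13.065) = 22.32 dB
∠(j16 + 17) = arctan(16/17) = 43.26°
∠H(j16) = −43.26° = -43.26°

|H| = 22.3 dB, ∠H = -43.3 deg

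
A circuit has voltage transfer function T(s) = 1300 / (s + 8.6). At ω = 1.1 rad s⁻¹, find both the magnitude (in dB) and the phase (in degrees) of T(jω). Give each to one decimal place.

|T| = 43.5 dB, ∠T = -7.3 deg

|j1.1 + 8.6| = √(1.1² + 8.6²) = 8.67
|T(j1.1)| = 1300 / 8.67 = 149.94
20 log₁₀(149.94) = 43.52 dB
∠(j1.1 + 8.6) = arctan(1.1/8.6) = 7.29°
∠T(j1.1) = −7.29° = -7.29°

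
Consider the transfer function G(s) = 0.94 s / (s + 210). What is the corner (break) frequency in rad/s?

The single real pole at s = −210 gives a corner at ω = 210 rad/s.

210 rad/s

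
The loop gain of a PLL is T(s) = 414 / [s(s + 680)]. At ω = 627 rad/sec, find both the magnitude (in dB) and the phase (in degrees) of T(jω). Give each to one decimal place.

|T| = -62.9 dB, ∠T = -132.7°

|j627 + 680| = √(627² + 680²) = 924.9
|j627| = 627
|T(j627)| = 414 / (924.9 × 627) = 0.00071386
20 log₁₀(0.00071386) = -62.93 dB
∠(j627 + 680) = arctan(627/680) = 42.68°
∠(j627) = 90.00°
∠T(j627) = − (42.68° + 90.00°) = -132.68°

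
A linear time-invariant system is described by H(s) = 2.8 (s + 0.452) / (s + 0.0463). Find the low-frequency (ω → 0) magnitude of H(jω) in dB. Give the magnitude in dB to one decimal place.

28.7 dB

H(0) = 2.8 × 0.452 / 0.0463 = 27.335
20 log₁₀(27.335) = 28.73 dB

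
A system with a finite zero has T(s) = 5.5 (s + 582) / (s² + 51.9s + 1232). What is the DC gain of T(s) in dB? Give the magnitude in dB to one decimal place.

T(0) = 5.5 × 582 / 1232 = 2.5982
20 log₁₀(2.5982) = 8.29 dB

8.3 dB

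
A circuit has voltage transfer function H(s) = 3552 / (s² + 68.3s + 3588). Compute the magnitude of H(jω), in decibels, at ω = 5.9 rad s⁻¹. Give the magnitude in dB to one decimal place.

-0.1 dB

|(j5.9)² + 68.3(j5.9) + 3588| = |3553.2 + j402.97| = 3576
|H(j5.9)| = 3552 / 3576 = 0.9933
20 log₁₀(0.9933) = -0.06 dB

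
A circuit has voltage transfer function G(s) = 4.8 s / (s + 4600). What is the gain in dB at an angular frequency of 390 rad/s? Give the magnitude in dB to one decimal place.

|j390| = 390
|j390 + 4600| = √(390² + 4600²) = 4617
|G(j390)| = 4.8 × 390 / 4617 = 0.4055
20 log₁₀(0.4055) = -7.84 dB

-7.8 dB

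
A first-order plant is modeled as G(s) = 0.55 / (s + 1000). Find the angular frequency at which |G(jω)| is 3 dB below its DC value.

For a single-pole low-pass, the −3 dB point is at the pole: ω = 1000 rad/s.

1000 rad/s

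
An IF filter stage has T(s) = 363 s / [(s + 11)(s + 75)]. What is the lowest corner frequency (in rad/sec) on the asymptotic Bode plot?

11 rad/sec

Break frequencies occur at each pole and zero magnitude: 11 rad/sec, 75 rad/sec.
The lowest is 11 rad/sec.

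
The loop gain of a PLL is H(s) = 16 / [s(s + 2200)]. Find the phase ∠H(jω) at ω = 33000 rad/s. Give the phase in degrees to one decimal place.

-176.2 deg

∠(j33000 + 2200) = arctan(33000/2200) = 86.19°
∠(j33000) = 90.00°
∠H(j33000) = − (86.19° + 90.00°) = -176.19°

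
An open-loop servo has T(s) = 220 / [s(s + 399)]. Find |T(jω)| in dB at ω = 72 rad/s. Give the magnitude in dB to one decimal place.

-42.5 dB

|j72 + 399| = √(72² + 399²) = 405.4
|j72| = 72
|T(j72)| = 220 / (405.4 × 72) = 0.0075363
20 log₁₀(0.0075363) = -42.46 dB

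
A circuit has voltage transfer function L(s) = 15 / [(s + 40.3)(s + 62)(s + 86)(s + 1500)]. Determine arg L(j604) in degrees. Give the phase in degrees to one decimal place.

∠(j604 + 40.3) = arctan(604/40.3) = 86.18°
∠(j604 + 62) = arctan(604/62) = 84.14°
∠(j604 + 86) = arctan(604/86) = 81.90°
∠(j604 + 1500) = arctan(604/1500) = 21.93°
∠L(j604) = − (86.18° + 84.14° + 81.90° + 21.93°) = -274.15°

-274.2 deg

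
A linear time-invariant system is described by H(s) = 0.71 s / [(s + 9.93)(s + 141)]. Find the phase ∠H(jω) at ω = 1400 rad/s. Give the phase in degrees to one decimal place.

∠(j1400) = 90.00°
∠(j1400 + 9.93) = arctan(1400/9.93) = 89.59°
∠(j1400 + 141) = arctan(1400/141) = 84.25°
∠H(j1400) = 90.00° − (89.59° + 84.25°) = -83.84°

-83.8°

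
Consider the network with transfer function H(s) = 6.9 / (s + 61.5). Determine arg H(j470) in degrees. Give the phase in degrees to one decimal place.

∠(j470 + 61.5) = arctan(470/61.5) = 82.55°
∠H(j470) = −82.55° = -82.55°

-82.5°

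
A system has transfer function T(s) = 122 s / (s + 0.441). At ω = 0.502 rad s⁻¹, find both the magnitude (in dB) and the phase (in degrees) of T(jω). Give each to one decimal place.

|j0.502| = 0.502
|j0.502 + 0.441| = √(0.502² + 0.441²) = 0.6682
|T(j0.502)| = 122 × 0.502 / 0.6682 = 91.656
20 log₁₀(91.656) = 39.24 dB
∠(j0.502) = 90.00°
∠(j0.502 + 0.441) = arctan(0.502/0.441) = 48.70°
∠T(j0.502) = 90.00° − 48.70° = 41.30°

|T| = 39.2 dB, ∠T = 41.3°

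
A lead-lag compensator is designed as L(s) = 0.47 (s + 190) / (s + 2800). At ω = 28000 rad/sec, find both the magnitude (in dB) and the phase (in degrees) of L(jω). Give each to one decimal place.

|j28000 + 190| = √(28000² + 190²) = 2.8e+04
|j28000 + 2800| = √(28000² + 2800²) = 2.814e+04
|L(j28000)| = 0.47 × 2.8e+04 / 2.814e+04 = 0.46768
20 log₁₀(0.46768) = -6.60 dB
∠(j28000 + 190) = arctan(28000/190) = 89.61°
∠(j28000 + 2800) = arctan(28000/2800) = 84.29°
∠L(j28000) = 89.61° − 84.29° = 5.32°

|L| = -6.6 dB, ∠L = 5.3 deg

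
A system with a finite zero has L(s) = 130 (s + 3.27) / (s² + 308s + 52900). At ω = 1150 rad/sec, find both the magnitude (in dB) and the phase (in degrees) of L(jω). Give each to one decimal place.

|L| = -18.9 dB, ∠L = -74.6°

|j1150 + 3.27| = √(1150² + 3.27²) = 1150
|(j1150)² + 308(j1150) + 52900| = |-1.2696e+06 + j3.542e+05| = 1.318e+06
|L(j1150)| = 130 × 1150 / 1.318e+06 = 0.11342
20 log₁₀(0.11342) = -18.91 dB
∠(j1150 + 3.27) = arctan(1150/3.27) = 89.84°
∠[(j1150)² + 308(j1150) + 52900] = ∠[-1.2696e+06 + j3.542e+05] = 164.41°
∠L(j1150) = 89.84° − 164.41° = -74.57°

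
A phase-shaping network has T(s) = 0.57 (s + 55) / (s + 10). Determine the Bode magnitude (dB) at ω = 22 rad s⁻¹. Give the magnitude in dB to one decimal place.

2.9 dB

|j22 + 55| = √(22² + 55²) = 59.24
|j22 + 10| = √(22² + 10²) = 24.17
|T(j22)| = 0.57 × 59.24 / 24.17 = 1.3972
20 log₁₀(1.3972) = 2.91 dB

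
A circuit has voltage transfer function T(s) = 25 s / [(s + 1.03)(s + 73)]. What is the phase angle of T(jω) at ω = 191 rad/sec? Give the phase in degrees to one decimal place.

-68.8°

∠(j191) = 90.00°
∠(j191 + 1.03) = arctan(191/1.03) = 89.69°
∠(j191 + 73) = arctan(191/73) = 69.08°
∠T(j191) = 90.00° − (89.69° + 69.08°) = -68.77°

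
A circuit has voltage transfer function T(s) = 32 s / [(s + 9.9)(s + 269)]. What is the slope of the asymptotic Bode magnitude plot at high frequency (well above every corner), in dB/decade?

-20 dB/decade

With 1 zero and 2 poles, the high-frequency asymptotic slope is 20 × (1 − 2) = -20 dB/decade.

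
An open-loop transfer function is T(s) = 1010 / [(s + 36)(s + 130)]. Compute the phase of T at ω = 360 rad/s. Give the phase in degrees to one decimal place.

∠(j360 + 36) = arctan(360/36) = 84.29°
∠(j360 + 130) = arctan(360/130) = 70.14°
∠T(j360) = − (84.29° + 70.14°) = -154.43°

-154.4°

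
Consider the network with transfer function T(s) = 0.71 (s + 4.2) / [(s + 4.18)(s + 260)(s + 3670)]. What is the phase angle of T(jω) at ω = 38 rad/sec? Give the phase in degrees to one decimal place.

∠(j38 + 4.2) = arctan(38/4.2) = 83.69°
∠(j38 + 4.18) = arctan(38/4.18) = 83.72°
∠(j38 + 260) = arctan(38/260) = 8.32°
∠(j38 + 3670) = arctan(38/3670) = 0.59°
∠T(j38) = 83.69° − (83.72° + 8.32° + 0.59°) = -8.94°

-8.9 deg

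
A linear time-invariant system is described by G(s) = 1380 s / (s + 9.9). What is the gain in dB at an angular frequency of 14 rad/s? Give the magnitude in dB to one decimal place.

|j14| = 14
|j14 + 9.9| = √(14² + 9.9²) = 17.15
|G(j14)| = 1380 × 14 / 17.15 = 1126.7
20 log₁₀(1126.7) = 61.04 dB

61.0 dB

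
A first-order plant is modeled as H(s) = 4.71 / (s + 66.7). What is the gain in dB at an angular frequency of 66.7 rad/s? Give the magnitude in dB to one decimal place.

-26.0 dB

|j66.7 + 66.7| = √(66.7² + 66.7²) = 94.33
|H(j66.7)| = 4.71 / 94.33 = 0.049932
20 log₁₀(0.049932) = -26.03 dB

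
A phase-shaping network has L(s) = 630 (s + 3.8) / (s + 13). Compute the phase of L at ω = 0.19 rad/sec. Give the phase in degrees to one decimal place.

2.0°

∠(j0.19 + 3.8) = arctan(0.19/3.8) = 2.86°
∠(j0.19 + 13) = arctan(0.19/13) = 0.84°
∠L(j0.19) = 2.86° − 0.84° = 2.03°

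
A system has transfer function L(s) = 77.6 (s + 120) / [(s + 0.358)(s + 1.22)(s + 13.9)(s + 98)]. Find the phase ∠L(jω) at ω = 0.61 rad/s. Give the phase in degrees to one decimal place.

-88.7 deg

∠(j0.61 + 120) = arctan(0.61/120) = 0.29°
∠(j0.61 + 0.358) = arctan(0.61/0.358) = 59.59°
∠(j0.61 + 1.22) = arctan(0.61/1.22) = 26.57°
∠(j0.61 + 13.9) = arctan(0.61/13.9) = 2.51°
∠(j0.61 + 98) = arctan(0.61/98) = 0.36°
∠L(j0.61) = 0.29° − (59.59° + 26.57° + 2.51° + 0.36°) = -88.74°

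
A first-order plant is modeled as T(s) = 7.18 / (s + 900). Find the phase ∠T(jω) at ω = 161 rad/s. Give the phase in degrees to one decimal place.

∠(j161 + 900) = arctan(161/900) = 10.14°
∠T(j161) = −10.14° = -10.14°

-10.1°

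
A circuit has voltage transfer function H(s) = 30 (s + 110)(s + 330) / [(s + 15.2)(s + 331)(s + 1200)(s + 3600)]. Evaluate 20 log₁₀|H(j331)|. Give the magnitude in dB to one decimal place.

-103.1 dB

|j331 + 110| = √(331² + 110²) = 348.8
|j331 + 330| = √(331² + 330²) = 467.4
|j331 + 15.2| = √(331² + 15.2²) = 331.3
|j331 + 331| = √(331² + 331²) = 468.1
|j331 + 1200| = √(331² + 1200²) = 1245
|j331 + 3600| = √(331² + 3600²) = 3615
|H(j331)| = 30 × 348.8 × 467.4 / (331.3 × 468.1 × 1245 × 3615) = 7.0068e-06
20 log₁₀(7.0068e-06) = -103.09 dB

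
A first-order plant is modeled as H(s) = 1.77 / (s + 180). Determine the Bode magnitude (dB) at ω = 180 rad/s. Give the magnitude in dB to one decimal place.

-43.2 dB

|j180 + 180| = √(180² + 180²) = 254.6
|H(j180)| = 1.77 / 254.6 = 0.0069532
20 log₁₀(0.0069532) = -43.16 dB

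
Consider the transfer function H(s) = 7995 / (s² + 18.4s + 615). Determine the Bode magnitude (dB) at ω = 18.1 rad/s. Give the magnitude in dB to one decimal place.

|(j18.1)² + 18.4(j18.1) + 615| = |287.39 + j333.04| = 439.9
|H(j18.1)| = 7995 / 439.9 = 18.175
20 log₁₀(18.175) = 25.19 dB

25.2 dB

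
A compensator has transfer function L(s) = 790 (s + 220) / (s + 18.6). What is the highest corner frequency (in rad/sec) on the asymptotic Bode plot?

Break frequencies occur at each pole and zero magnitude: 18.6 rad/sec, 220 rad/sec.
The highest is 220 rad/sec.

220 rad/sec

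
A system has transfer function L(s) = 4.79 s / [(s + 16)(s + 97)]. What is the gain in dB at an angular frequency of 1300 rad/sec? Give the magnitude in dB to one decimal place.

|j1300| = 1300
|j1300 + 16| = √(1300² + 16²) = 1300
|j1300 + 97| = √(1300² + 97²) = 1304
|L(j1300)| = 4.79 × 1300 / (1300 × 1304) = 0.0036741
20 log₁₀(0.0036741) = -48.70 dB

-48.7 dB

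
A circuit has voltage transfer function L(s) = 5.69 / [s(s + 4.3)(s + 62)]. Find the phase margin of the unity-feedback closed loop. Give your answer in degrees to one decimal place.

Gain crossover: |L(jω)| = 1 at ω ≈ 0.0213 rad/sec.
∠L(j0.0213) = −90° − arctan(0.0213/4.3) − arctan(0.0213/62) ≈ -90.30°
PM = 180° + (-90.30°) = 89.70°

89.7°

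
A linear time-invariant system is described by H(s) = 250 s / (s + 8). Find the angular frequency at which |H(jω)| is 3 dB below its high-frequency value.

8 rad s⁻¹

For a single-pole high-pass, the −3 dB point is at the pole: ω = 8 rad s⁻¹.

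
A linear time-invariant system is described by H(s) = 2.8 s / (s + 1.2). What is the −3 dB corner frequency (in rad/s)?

1.2 rad/s

For a single-pole high-pass, the −3 dB point is at the pole: ω = 1.2 rad/s.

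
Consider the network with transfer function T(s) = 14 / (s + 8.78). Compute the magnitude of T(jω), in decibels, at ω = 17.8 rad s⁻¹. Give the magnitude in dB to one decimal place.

|j17.8 + 8.78| = √(17.8² + 8.78²) = 19.85
|T(j17.8)| = 14 / 19.85 = 0.70537
20 log₁₀(0.70537) = -3.03 dB

-3.0 dB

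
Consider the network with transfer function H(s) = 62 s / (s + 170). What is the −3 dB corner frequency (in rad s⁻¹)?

170 rad s⁻¹

For a single-pole high-pass, the −3 dB point is at the pole: ω = 170 rad s⁻¹.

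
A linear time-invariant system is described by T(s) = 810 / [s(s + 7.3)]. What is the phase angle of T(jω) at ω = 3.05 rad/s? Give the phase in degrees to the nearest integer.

-113°

∠(j3.05 + 7.3) = arctan(3.05/7.3) = 22.68°
∠(j3.05) = 90.00°
∠T(j3.05) = − (22.68° + 90.00°) = -112.68°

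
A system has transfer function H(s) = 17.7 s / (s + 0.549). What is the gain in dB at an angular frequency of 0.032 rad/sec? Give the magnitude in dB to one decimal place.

|j0.032| = 0.032
|j0.032 + 0.549| = √(0.032² + 0.549²) = 0.5499
|H(j0.032)| = 17.7 × 0.032 / 0.5499 = 1.0299
20 log₁₀(1.0299) = 0.26 dB

0.3 dB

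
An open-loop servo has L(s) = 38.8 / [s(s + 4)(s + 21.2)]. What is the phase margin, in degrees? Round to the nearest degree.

82°

Gain crossover: |L(jω)| = 1 at ω ≈ 0.455 rad/sec.
∠L(j0.455) = −90° − arctan(0.455/4) − arctan(0.455/21.2) ≈ -97.71°
PM = 180° + (-97.71°) = 82.29°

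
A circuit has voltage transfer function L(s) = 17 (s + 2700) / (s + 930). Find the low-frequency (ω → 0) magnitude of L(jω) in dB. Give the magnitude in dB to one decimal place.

33.9 dB

L(0) = 17 × 2700 / 930 = 49.355
20 log₁₀(49.355) = 33.87 dB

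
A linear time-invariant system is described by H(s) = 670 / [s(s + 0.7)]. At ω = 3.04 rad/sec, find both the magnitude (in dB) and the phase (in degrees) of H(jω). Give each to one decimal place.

|H| = 37.0 dB, ∠H = -167.0°

|j3.04 + 0.7| = √(3.04² + 0.7²) = 3.12
|j3.04| = 3.04
|H(j3.04)| = 670 / (3.12 × 3.04) = 70.65
20 log₁₀(70.65) = 36.98 dB
∠(j3.04 + 0.7) = arctan(3.04/0.7) = 77.03°
∠(j3.04) = 90.00°
∠H(j3.04) = − (77.03° + 90.00°) = -167.03°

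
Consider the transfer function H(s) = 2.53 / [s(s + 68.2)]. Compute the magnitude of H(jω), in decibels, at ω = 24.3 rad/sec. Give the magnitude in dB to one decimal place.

-56.8 dB

|j24.3 + 68.2| = √(24.3² + 68.2²) = 72.4
|j24.3| = 24.3
|H(j24.3)| = 2.53 / (72.4 × 24.3) = 0.0014381
20 log₁₀(0.0014381) = -56.84 dB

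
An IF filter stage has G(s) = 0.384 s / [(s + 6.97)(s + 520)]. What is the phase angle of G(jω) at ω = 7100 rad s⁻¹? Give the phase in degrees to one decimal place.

∠(j7100) = 90.00°
∠(j7100 + 6.97) = arctan(7100/6.97) = 89.94°
∠(j7100 + 520) = arctan(7100/520) = 85.81°
∠G(j7100) = 90.00° − (89.94° + 85.81°) = -85.75°

-85.8°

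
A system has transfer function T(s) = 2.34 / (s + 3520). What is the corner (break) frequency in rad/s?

The single real pole at s = −3520 gives a corner at ω = 3520 rad/s.

3520 rad/s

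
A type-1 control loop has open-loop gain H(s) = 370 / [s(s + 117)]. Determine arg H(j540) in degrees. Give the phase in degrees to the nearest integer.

∠(j540 + 117) = arctan(540/117) = 77.77°
∠(j540) = 90.00°
∠H(j540) = − (77.77° + 90.00°) = -167.77°

-168°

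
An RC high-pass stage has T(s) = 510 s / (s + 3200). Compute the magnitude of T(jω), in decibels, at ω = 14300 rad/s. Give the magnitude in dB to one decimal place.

53.9 dB

|j14300| = 1.43e+04
|j14300 + 3200| = √(14300² + 3200²) = 1.465e+04
|T(j14300)| = 510 × 1.43e+04 / 1.465e+04 = 497.69
20 log₁₀(497.69) = 53.94 dB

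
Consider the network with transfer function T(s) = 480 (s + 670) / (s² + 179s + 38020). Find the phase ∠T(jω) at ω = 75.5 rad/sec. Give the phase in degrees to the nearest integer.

-16°

∠(j75.5 + 670) = arctan(75.5/670) = 6.43°
∠[(j75.5)² + 179(j75.5) + 38020] = ∠[32320 + j13514] = 22.69°
∠T(j75.5) = 6.43° − 22.69° = -16.26°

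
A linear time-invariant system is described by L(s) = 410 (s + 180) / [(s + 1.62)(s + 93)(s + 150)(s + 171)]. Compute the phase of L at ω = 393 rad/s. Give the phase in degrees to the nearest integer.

-237°

∠(j393 + 180) = arctan(393/180) = 65.39°
∠(j393 + 1.62) = arctan(393/1.62) = 89.76°
∠(j393 + 93) = arctan(393/93) = 76.69°
∠(j393 + 150) = arctan(393/150) = 69.11°
∠(j393 + 171) = arctan(393/171) = 66.49°
∠L(j393) = 65.39° − (89.76° + 76.69° + 69.11° + 66.49°) = -236.65°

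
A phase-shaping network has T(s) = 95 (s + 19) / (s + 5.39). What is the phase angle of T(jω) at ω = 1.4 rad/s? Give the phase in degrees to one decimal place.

∠(j1.4 + 19) = arctan(1.4/19) = 4.21°
∠(j1.4 + 5.39) = arctan(1.4/5.39) = 14.56°
∠T(j1.4) = 4.21° − 14.56° = -10.35°

-10.3°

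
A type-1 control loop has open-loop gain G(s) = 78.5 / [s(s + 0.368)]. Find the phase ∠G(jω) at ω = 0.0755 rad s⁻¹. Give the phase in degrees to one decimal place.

-101.6°

∠(j0.0755 + 0.368) = arctan(0.0755/0.368) = 11.59°
∠(j0.0755) = 90.00°
∠G(j0.0755) = − (11.59° + 90.00°) = -101.59°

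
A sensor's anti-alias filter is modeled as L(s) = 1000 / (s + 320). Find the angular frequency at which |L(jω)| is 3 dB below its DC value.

For a single-pole low-pass, the −3 dB point is at the pole: ω = 320 rad/sec.

320 rad/sec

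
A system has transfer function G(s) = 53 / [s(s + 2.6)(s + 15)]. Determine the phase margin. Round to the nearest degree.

60°

Gain crossover: |G(jω)| = 1 at ω ≈ 1.23 rad/s.
∠G(j1.23) = −90° − arctan(1.23/2.6) − arctan(1.23/15) ≈ -119.90°
PM = 180° + (-119.90°) = 60.10°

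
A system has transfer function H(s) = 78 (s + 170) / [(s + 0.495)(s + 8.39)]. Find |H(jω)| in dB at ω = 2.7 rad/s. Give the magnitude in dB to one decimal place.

54.8 dB

|j2.7 + 170| = √(2.7² + 170²) = 170
|j2.7 + 0.495| = √(2.7² + 0.495²) = 2.745
|j2.7 + 8.39| = √(2.7² + 8.39²) = 8.814
|H(j2.7)| = 78 × 170 / (2.745 × 8.814) = 548.15
20 log₁₀(548.15) = 54.78 dB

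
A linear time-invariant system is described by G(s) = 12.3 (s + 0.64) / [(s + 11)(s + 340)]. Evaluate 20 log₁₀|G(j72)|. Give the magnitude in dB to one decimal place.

|j72 + 0.64| = √(72² + 0.64²) = 72
|j72 + 11| = √(72² + 11²) = 72.84
|j72 + 340| = √(72² + 340²) = 347.5
|G(j72)| = 12.3 × 72 / (72.84 × 347.5) = 0.034987
20 log₁₀(0.034987) = -29.12 dB

-29.1 dB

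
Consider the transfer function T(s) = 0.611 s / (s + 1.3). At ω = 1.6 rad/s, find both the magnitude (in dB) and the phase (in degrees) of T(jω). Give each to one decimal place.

|j1.6| = 1.6
|j1.6 + 1.3| = √(1.6² + 1.3²) = 2.062
|T(j1.6)| = 0.611 × 1.6 / 2.062 = 0.47421
20 log₁₀(0.47421) = -6.48 dB
∠(j1.6) = 90.00°
∠(j1.6 + 1.3) = arctan(1.6/1.3) = 50.91°
∠T(j1.6) = 90.00° − 50.91° = 39.09°

|T| = -6.5 dB, ∠T = 39.1°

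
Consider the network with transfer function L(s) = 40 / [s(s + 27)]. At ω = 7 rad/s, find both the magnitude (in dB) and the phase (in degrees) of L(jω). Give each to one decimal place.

|L| = -13.8 dB, ∠L = -104.5°

|j7 + 27| = √(7² + 27²) = 27.89
|j7| = 7
|L(j7)| = 40 / (27.89 × 7) = 0.20487
20 log₁₀(0.20487) = -13.77 dB
∠(j7 + 27) = arctan(7/27) = 14.53°
∠(j7) = 90.00°
∠L(j7) = − (14.53° + 90.00°) = -104.53°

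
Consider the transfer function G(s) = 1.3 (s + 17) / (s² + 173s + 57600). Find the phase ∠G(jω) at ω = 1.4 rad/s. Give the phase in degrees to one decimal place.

4.5°

∠(j1.4 + 17) = arctan(1.4/17) = 4.71°
∠[(j1.4)² + 173(j1.4) + 57600] = ∠[57598 + j242.2] = 0.24°
∠G(j1.4) = 4.71° − 0.24° = 4.47°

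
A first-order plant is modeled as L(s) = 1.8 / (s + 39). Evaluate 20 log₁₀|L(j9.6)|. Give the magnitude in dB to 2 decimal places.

|j9.6 + 39| = √(9.6² + 39²) = 40.16
|L(j9.6)| = 1.8 / 40.16 = 0.044816
20 log₁₀(0.044816) = -26.971 dB

-26.97 dB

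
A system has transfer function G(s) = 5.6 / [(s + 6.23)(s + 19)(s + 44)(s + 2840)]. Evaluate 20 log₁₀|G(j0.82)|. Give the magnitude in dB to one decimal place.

-128.5 dB

|j0.82 + 6.23| = √(0.82² + 6.23²) = 6.284
|j0.82 + 19| = √(0.82² + 19²) = 19.02
|j0.82 + 44| = √(0.82² + 44²) = 44.01
|j0.82 + 2840| = √(0.82² + 2840²) = 2840
|G(j0.82)| = 5.6 / (6.284 × 19.02 × 44.01 × 2840) = 3.7494e-07
20 log₁₀(3.7494e-07) = -128.52 dB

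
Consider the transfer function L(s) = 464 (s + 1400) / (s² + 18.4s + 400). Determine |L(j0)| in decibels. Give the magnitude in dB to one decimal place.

L(0) = 464 × 1400 / 400 = 1624
20 log₁₀(1624) = 64.21 dB

64.2 dB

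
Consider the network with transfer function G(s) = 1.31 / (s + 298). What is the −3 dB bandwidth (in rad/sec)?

298 rad/sec

For a single-pole low-pass, the −3 dB point is at the pole: ω = 298 rad/sec.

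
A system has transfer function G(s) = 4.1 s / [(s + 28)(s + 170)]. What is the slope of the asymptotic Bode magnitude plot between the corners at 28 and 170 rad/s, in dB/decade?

In this band the factors already past their corner are: 1 differentiator zero, pole at 28; net slope = 0 dB/decade.

0 dB/decade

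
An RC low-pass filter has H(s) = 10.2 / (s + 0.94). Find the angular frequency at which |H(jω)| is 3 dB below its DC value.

For a single-pole low-pass, the −3 dB point is at the pole: ω = 0.94 rad s⁻¹.

0.94 rad s⁻¹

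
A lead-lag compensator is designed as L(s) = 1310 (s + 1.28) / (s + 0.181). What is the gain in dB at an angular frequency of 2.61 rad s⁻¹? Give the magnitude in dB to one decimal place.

63.3 dB

|j2.61 + 1.28| = √(2.61² + 1.28²) = 2.907
|j2.61 + 0.181| = √(2.61² + 0.181²) = 2.616
|L(j2.61)| = 1310 × 2.907 / 2.616 = 1455.6
20 log₁₀(1455.6) = 63.26 dB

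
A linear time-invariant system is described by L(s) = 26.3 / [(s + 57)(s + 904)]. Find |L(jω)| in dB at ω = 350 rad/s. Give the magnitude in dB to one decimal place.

-82.3 dB

|j350 + 57| = √(350² + 57²) = 354.6
|j350 + 904| = √(350² + 904²) = 969.4
|L(j350)| = 26.3 / (354.6 × 969.4) = 7.6508e-05
20 log₁₀(7.6508e-05) = -82.33 dB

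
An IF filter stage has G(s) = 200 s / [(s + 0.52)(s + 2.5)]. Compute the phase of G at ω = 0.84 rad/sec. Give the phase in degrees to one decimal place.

13.2 deg

∠(j0.84) = 90.00°
∠(j0.84 + 0.52) = arctan(0.84/0.52) = 58.24°
∠(j0.84 + 2.5) = arctan(0.84/2.5) = 18.57°
∠G(j0.84) = 90.00° − (58.24° + 18.57°) = 13.19°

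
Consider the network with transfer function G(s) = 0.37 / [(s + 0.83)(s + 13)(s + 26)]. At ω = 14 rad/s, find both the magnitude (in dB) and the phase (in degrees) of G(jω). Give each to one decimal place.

|G| = -86.6 dB, ∠G = -162.0°

|j14 + 0.83| = √(14² + 0.83²) = 14.02
|j14 + 13| = √(14² + 13²) = 19.1
|j14 + 26| = √(14² + 26²) = 29.53
|G(j14)| = 0.37 / (14.02 × 19.1 × 29.53) = 4.6764e-05
20 log₁₀(4.6764e-05) = -86.60 dB
∠(j14 + 0.83) = arctan(14/0.83) = 86.61°
∠(j14 + 13) = arctan(14/13) = 47.12°
∠(j14 + 26) = arctan(14/26) = 28.30°
∠G(j14) = − (86.61° + 47.12° + 28.30°) = -162.03°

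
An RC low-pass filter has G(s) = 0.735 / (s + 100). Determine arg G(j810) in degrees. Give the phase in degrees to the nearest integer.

-83 deg

∠(j810 + 100) = arctan(810/100) = 82.96°
∠G(j810) = −82.96° = -82.96°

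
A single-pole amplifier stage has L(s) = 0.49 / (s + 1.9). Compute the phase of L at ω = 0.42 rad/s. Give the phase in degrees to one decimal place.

-12.5 deg

∠(j0.42 + 1.9) = arctan(0.42/1.9) = 12.46°
∠L(j0.42) = −12.46° = -12.46°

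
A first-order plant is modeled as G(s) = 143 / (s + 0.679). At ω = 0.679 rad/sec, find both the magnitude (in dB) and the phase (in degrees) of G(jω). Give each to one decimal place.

|G| = 43.5 dB, ∠G = -45.0 deg

|j0.679 + 0.679| = √(0.679² + 0.679²) = 0.9603
|G(j0.679)| = 143 / 0.9603 = 148.92
20 log₁₀(148.92) = 43.46 dB
∠(j0.679 + 0.679) = arctan(0.679/0.679) = 45.00°
∠G(j0.679) = −45.00° = -45.00°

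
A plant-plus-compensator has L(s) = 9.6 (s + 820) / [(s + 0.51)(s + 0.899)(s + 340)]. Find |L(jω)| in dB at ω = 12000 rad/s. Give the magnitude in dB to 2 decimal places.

|j12000 + 820| = √(12000² + 820²) = 1.203e+04
|j12000 + 0.51| = √(12000² + 0.51²) = 1.2e+04
|j12000 + 0.899| = √(12000² + 0.899²) = 1.2e+04
|j12000 + 340| = √(12000² + 340²) = 1.2e+04
|L(j12000)| = 9.6 × 1.203e+04 / (1.2e+04 × 1.2e+04 × 1.2e+04) = 6.6795e-08
20 log₁₀(6.6795e-08) = -143.505 dB

-143.51 dB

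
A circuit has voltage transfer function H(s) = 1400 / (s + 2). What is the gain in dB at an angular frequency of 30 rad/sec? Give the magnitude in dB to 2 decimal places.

33.36 dB

|j30 + 2| = √(30² + 2²) = 30.07
|H(j30)| = 1400 / 30.07 = 46.563
20 log₁₀(46.563) = 33.361 dB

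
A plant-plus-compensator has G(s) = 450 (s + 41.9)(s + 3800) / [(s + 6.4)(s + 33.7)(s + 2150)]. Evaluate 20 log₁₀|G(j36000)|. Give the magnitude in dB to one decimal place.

|j36000 + 41.9| = √(36000² + 41.9²) = 3.6e+04
|j36000 + 3800| = √(36000² + 3800²) = 3.62e+04
|j36000 + 6.4| = √(36000² + 6.4²) = 3.6e+04
|j36000 + 33.7| = √(36000² + 33.7²) = 3.6e+04
|j36000 + 2150| = √(36000² + 2150²) = 3.606e+04
|G(j36000)| = 450 × 3.6e+04 × 3.62e+04 / (3.6e+04 × 3.6e+04 × 3.606e+04) = 0.012547
20 log₁₀(0.012547) = -38.03 dB

-38.0 dB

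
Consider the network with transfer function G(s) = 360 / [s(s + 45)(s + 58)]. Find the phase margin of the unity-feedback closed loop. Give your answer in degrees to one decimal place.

89.7°

Gain crossover: |G(jω)| = 1 at ω ≈ 0.138 rad/s.
∠G(j0.138) = −90° − arctan(0.138/45) − arctan(0.138/58) ≈ -90.31°
PM = 180° + (-90.31°) = 89.69°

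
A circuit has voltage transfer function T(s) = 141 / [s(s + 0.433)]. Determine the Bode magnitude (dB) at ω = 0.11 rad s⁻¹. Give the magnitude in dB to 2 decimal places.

69.16 dB

|j0.11 + 0.433| = √(0.11² + 0.433²) = 0.4468
|j0.11| = 0.11
|T(j0.11)| = 141 / (0.4468 × 0.11) = 2869.2
20 log₁₀(2869.2) = 69.155 dB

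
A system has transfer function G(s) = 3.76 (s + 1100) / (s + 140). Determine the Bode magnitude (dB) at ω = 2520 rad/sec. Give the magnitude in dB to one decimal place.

|j2520 + 1100| = √(2520² + 1100²) = 2750
|j2520 + 140| = √(2520² + 140²) = 2524
|G(j2520)| = 3.76 × 2750 / 2524 = 4.0963
20 log₁₀(4.0963) = 12.25 dB

12.2 dB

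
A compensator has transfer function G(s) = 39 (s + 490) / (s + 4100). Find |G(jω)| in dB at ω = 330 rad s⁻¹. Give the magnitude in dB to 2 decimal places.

|j330 + 490| = √(330² + 490²) = 590.8
|j330 + 4100| = √(330² + 4100²) = 4113
|G(j330)| = 39 × 590.8 / 4113 = 5.6013
20 log₁₀(5.6013) = 14.966 dB

14.97 dB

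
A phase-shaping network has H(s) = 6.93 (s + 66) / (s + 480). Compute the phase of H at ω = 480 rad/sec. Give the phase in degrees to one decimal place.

37.2°

∠(j480 + 66) = arctan(480/66) = 82.17°
∠(j480 + 480) = arctan(480/480) = 45.00°
∠H(j480) = 82.17° − 45.00° = 37.17°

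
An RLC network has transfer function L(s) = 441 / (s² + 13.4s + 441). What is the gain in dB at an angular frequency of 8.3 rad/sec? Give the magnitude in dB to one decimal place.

|(j8.3)² + 13.4(j8.3) + 441| = |372.11 + j111.22| = 388.4
|L(j8.3)| = 441 / 388.4 = 1.1355
20 log₁₀(1.1355) = 1.10 dB

1.1 dB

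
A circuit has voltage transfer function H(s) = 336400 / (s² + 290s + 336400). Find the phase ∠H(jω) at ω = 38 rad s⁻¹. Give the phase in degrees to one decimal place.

∠[(j38)² + 290(j38) + 336400] = ∠[3.3496e+05 + j11020] = 1.88°
∠H(j38) = −1.88° = -1.88°

-1.9°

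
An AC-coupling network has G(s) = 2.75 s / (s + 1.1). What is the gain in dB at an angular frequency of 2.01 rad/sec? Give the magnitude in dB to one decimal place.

7.6 dB

|j2.01| = 2.01
|j2.01 + 1.1| = √(2.01² + 1.1²) = 2.291
|G(j2.01)| = 2.75 × 2.01 / 2.291 = 2.4124
20 log₁₀(2.4124) = 7.65 dB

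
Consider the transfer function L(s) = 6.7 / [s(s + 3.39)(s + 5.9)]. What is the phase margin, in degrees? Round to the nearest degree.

81°

Gain crossover: |L(jω)| = 1 at ω ≈ 0.333 rad/sec.
∠L(j0.333) = −90° − arctan(0.333/3.39) − arctan(0.333/5.9) ≈ -98.84°
PM = 180° + (-98.84°) = 81.16°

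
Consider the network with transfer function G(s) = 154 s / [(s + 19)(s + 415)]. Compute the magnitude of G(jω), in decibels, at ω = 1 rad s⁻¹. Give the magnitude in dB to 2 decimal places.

|j1| = 1
|j1 + 19| = √(1² + 19²) = 19.03
|j1 + 415| = √(1² + 415²) = 415
|G(j1)| = 154 × 1 / (19.03 × 415) = 0.019504
20 log₁₀(0.019504) = -34.198 dB

-34.20 dB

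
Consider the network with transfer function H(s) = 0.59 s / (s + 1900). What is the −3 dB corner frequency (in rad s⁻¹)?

For a single-pole high-pass, the −3 dB point is at the pole: ω = 1900 rad s⁻¹.

1900 rad s⁻¹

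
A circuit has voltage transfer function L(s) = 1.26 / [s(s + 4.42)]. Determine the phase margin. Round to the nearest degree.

Gain crossover: |L(jω)| = 1 at ω ≈ 0.284 rad s⁻¹.
∠L(j0.284) = −90° − arctan(0.284/4.42) ≈ -93.68°
PM = 180° + (-93.68°) = 86.32°

86°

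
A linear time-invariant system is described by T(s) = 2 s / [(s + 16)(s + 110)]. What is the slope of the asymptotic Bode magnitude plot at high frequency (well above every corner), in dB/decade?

With 1 zero and 2 poles, the high-frequency asymptotic slope is 20 × (1 − 2) = -20 dB/decade.

-20 dB/decade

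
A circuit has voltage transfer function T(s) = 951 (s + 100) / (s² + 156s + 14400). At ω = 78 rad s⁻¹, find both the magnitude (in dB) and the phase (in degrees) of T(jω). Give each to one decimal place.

|T| = 18.3 dB, ∠T = -17.7 deg

|j78 + 100| = √(78² + 100²) = 126.8
|(j78)² + 156(j78) + 14400| = |8316 + j12168| = 1.474e+04
|T(j78)| = 951 × 126.8 / 1.474e+04 = 8.1834
20 log₁₀(8.1834) = 18.26 dB
∠(j78 + 100) = arctan(78/100) = 37.95°
∠[(j78)² + 156(j78) + 14400] = ∠[8316 + j12168] = 55.65°
∠T(j78) = 37.95° − 55.65° = -17.70°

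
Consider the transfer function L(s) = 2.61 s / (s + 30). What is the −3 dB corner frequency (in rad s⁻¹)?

For a single-pole high-pass, the −3 dB point is at the pole: ω = 30 rad s⁻¹.

30 rad s⁻¹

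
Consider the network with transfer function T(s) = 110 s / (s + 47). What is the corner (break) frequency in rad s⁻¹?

47 rad s⁻¹

The single real pole at s = −47 gives a corner at ω = 47 rad s⁻¹.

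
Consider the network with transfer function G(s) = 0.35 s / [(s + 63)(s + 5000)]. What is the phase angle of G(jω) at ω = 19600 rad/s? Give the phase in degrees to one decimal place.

-75.5 deg

∠(j19600) = 90.00°
∠(j19600 + 63) = arctan(19600/63) = 89.82°
∠(j19600 + 5000) = arctan(19600/5000) = 75.69°
∠G(j19600) = 90.00° − (89.82° + 75.69°) = -75.50°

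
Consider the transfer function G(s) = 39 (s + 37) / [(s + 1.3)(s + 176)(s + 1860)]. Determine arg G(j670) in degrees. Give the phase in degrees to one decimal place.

-98.1°

∠(j670 + 37) = arctan(670/37) = 86.84°
∠(j670 + 1.3) = arctan(670/1.3) = 89.89°
∠(j670 + 176) = arctan(670/176) = 75.28°
∠(j670 + 1860) = arctan(670/1860) = 19.81°
∠G(j670) = 86.84° − (89.89° + 75.28° + 19.81°) = -98.14°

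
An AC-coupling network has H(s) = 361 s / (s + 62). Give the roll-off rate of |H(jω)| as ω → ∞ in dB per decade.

With 1 zero and 1 pole, the high-frequency asymptotic slope is 20 × (1 − 1) = 0 dB/decade.

0 dB/decade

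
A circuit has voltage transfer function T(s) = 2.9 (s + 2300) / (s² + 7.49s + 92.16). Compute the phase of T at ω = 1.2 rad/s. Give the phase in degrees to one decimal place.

∠(j1.2 + 2300) = arctan(1.2/2300) = 0.03°
∠[(j1.2)² + 7.49(j1.2) + 92.16] = ∠[90.72 + j8.988] = 5.66°
∠T(j1.2) = 0.03° − 5.66° = -5.63°

-5.6°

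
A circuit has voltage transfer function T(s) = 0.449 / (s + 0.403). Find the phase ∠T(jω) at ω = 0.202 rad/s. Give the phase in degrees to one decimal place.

∠(j0.202 + 0.403) = arctan(0.202/0.403) = 26.62°
∠T(j0.202) = −26.62° = -26.62°

-26.6°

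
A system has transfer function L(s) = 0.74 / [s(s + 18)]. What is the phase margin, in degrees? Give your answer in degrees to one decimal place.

Gain crossover: |L(jω)| = 1 at ω ≈ 0.0411 rad/s.
∠L(j0.0411) = −90° − arctan(0.0411/18) ≈ -90.13°
PM = 180° + (-90.13°) = 89.87°

89.9°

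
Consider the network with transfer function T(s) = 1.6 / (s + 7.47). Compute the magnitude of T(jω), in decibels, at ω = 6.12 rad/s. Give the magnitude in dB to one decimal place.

-15.6 dB

|j6.12 + 7.47| = √(6.12² + 7.47²) = 9.657
|T(j6.12)| = 1.6 / 9.657 = 0.16569
20 log₁₀(0.16569) = -15.61 dB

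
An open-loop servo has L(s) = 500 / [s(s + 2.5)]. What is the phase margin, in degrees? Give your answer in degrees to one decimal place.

6.4°

Gain crossover: |L(jω)| = 1 at ω ≈ 22.3 rad/s.
∠L(j22.3) = −90° − arctan(22.3/2.5) ≈ -173.60°
PM = 180° + (-173.60°) = 6.40°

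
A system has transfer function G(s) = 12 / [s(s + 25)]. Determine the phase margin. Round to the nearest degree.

89 deg

Gain crossover: |G(jω)| = 1 at ω ≈ 0.48 rad/s.
∠G(j0.48) = −90° − arctan(0.48/25) ≈ -91.10°
PM = 180° + (-91.10°) = 88.90°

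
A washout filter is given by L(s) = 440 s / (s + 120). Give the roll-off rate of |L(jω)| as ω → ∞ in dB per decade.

0 dB/decade

With 1 zero and 1 pole, the high-frequency asymptotic slope is 20 × (1 − 1) = 0 dB/decade.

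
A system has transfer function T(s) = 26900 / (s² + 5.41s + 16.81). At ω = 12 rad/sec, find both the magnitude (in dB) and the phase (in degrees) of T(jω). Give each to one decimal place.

|(j12)² + 5.41(j12) + 16.81| = |-127.19 + j64.92| = 142.8
|T(j12)| = 26900 / 142.8 = 188.38
20 log₁₀(188.38) = 45.50 dB
∠[(j12)² + 5.41(j12) + 16.81] = ∠[-127.19 + j64.92] = 152.96°
∠T(j12) = −152.96° = -152.96°

|T| = 45.5 dB, ∠T = -153.0°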